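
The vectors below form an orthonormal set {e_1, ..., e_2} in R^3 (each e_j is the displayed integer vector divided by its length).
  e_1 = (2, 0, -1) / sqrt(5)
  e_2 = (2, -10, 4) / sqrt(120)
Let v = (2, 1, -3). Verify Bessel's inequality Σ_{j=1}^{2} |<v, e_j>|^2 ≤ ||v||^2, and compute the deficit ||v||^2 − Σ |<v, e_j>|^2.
Σ |<v, e_j>|^2 = 25/2; ||v||^2 = 14; deficit = 3/2

Write each e_j = u_j / sqrt(<u_j, u_j>) where u_j is the displayed integer vector. Then <v, e_j> = <v, u_j> / sqrt(<u_j, u_j>), so |<v, e_j>|^2 = <v, u_j>^2 / <u_j, u_j>.
Coefficients: <v, e_1> = 7/sqrt(5), <v, e_2> = -18/sqrt(120).
Square and sum: Σ |<v, e_j>|^2 = 25/2.
Compute ||v||^2 = v·v = 14.
Deficit = 14 − 25/2 = 3/2 ≥ 0, confirming Bessel's inequality. (The deficit equals ||v − Σ <v,e_j> e_j||^2, the squared distance from v to span{e_j}.)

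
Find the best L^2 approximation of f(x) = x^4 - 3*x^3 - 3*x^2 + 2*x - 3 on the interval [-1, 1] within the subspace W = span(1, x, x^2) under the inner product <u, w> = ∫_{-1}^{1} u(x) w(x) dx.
g(x) = -15*x^2/7 + x/5 - 108/35

The best approximation g ∈ W is the orthogonal projection of f onto W. Writing g = a_0 + a_1 x + a_2 x^2, the coefficients solve the normal equations G · a = b where
  G_{ij} = <φ_i, φ_j> and b_i = <f, φ_i>, with φ_0 = 1, φ_1 = x, φ_2 = x^2.
G =
  [2, 0, 2/3]
  [0, 2/3, 0]
  [2/3, 0, 2/5],
b = (-38/5, 2/15, -102/35).
Solving gives a_0 = -108/35, a_1 = 1/5, a_2 = -15/7, so
  g(x) = -15*x^2/7 + x/5 - 108/35.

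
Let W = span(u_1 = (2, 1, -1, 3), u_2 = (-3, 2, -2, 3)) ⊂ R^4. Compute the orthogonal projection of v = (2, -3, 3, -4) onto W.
proj_W(v) = (68/31, -78/31, 78/31, -138/31)

Set up U = [u_1 | ... | u_2] ∈ R^(4×2). The projector onto W = col(U) is P = U (U^T U)^(-1) U^T.
Compute U^T U =
  [15, 7]
  [7, 26],
and U^T v = (-14, -30).
Solve U^T U · c = U^T v for the coefficients: c = (-14/31, -32/31). The projection is proj_W(v) = U c.
Check: (v - proj_W(v)) · u_1 = 0  (should be 0).
Check: (v - proj_W(v)) · u_2 = 0  (should be 0).
Result: proj_W(v) = (68/31, -78/31, 78/31, -138/31).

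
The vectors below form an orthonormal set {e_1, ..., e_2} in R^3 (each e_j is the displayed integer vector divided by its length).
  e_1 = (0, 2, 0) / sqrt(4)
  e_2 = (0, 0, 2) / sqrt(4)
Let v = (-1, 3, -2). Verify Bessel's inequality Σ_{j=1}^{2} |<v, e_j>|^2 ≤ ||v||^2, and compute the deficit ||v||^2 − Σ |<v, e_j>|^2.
Σ |<v, e_j>|^2 = 13; ||v||^2 = 14; deficit = 1

Write each e_j = u_j / sqrt(<u_j, u_j>) where u_j is the displayed integer vector. Then <v, e_j> = <v, u_j> / sqrt(<u_j, u_j>), so |<v, e_j>|^2 = <v, u_j>^2 / <u_j, u_j>.
Coefficients: <v, e_1> = 6/sqrt(4), <v, e_2> = -4/sqrt(4).
Square and sum: Σ |<v, e_j>|^2 = 13.
Compute ||v||^2 = v·v = 14.
Deficit = 14 − 13 = 1 ≥ 0, confirming Bessel's inequality. (The deficit equals ||v − Σ <v,e_j> e_j||^2, the squared distance from v to span{e_j}.)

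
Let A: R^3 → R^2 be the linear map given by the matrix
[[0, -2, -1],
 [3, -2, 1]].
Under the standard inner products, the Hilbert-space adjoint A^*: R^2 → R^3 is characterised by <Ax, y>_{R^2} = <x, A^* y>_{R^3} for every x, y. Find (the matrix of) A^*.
A^* = A^T =
[[0, 3],
 [-2, -2],
 [-1, 1]]

For real matrices with standard dot products, the defining identity <Ax, y> = <x, A^* y> gives (Ax)^T y = x^T (A^*) y, i.e. x^T A^T y = x^T (A^*) y. Since this holds for all x, y, we must have A^* = A^T. Therefore
A^* =
[[0, 3],
 [-2, -2],
 [-1, 1]].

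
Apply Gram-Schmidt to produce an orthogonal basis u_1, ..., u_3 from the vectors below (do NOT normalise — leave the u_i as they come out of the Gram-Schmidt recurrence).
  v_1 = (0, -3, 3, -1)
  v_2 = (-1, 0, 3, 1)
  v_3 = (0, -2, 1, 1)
Orthogonal basis:
  u_1 = (0, -3, 3, -1)
  u_2 = (-1, 24/19, 33/19, 27/19)
  u_3 = (12/145, -122/145, -59/145, 189/145)

Apply the Gram-Schmidt recurrence
  u_1 = v_1
  u_i = v_i − Σ_{j<i} ((v_i · u_j) / (u_j · u_j)) · u_j.

Step by step this gives:
  u_1 = (0, -3, 3, -1)
  u_2 = (-1, 24/19, 33/19, 27/19)
  u_3 = (12/145, -122/145, -59/145, 189/145)

Orthogonality check:
  u_2 · u_1 = 0 (should be 0)
  u_3 · u_1 = 0 (should be 0)
  u_3 · u_2 = 0 (should be 0)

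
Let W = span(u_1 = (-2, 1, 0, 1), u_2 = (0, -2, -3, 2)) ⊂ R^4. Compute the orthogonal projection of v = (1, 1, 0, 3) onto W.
proj_W(v) = (-2/3, -7/51, -12/17, 41/51)

Set up U = [u_1 | ... | u_2] ∈ R^(4×2). The projector onto W = col(U) is P = U (U^T U)^(-1) U^T.
Compute U^T U =
  [6, 0]
  [0, 17],
and U^T v = (2, 4).
Solve U^T U · c = U^T v for the coefficients: c = (1/3, 4/17). The projection is proj_W(v) = U c.
Check: (v - proj_W(v)) · u_1 = 0  (should be 0).
Check: (v - proj_W(v)) · u_2 = 0  (should be 0).
Result: proj_W(v) = (-2/3, -7/51, -12/17, 41/51).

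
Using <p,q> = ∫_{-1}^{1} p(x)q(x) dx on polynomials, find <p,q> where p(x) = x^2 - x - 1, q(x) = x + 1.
<p,q> = -2

Expand the product: p(x)·q(x) = x^3 - 2*x - 1.
∫_{-1}^{1} of each monomial x^k gives [2/(k+1) if k even, 0 if k odd]. Integrating term-by-term (or equivalently evaluating the antiderivative F(x) = x^4/4 - x^2 - x at the endpoints):
  F(1) − F(−1) = -7/4 − (1/4) = -2.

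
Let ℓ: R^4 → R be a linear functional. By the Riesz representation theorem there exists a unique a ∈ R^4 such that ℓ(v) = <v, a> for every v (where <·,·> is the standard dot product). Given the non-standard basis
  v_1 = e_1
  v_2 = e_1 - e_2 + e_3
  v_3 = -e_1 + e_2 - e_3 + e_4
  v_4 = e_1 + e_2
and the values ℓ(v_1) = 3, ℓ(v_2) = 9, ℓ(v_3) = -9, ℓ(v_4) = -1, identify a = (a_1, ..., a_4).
a = (3, -4, 2, 0)

Write a = (a_1, ..., a_4) in the standard basis. For each basis vector v_i, ℓ(v_i) = <v_i, a> is a linear equation in the a_j's. Collect the n equations into a matrix system V a = ℓ, where row i of V is v_i (expressed in the standard basis). Since V is invertible (lower-triangular with 1s on the diagonal, up to permutation), solve by back-substitution:
  V =
[[1, 0, 0, 0],
 [1, -1, 1, 0],
 [-1, 1, -1, 1],
 [1, 1, 0, 0]]
  V a = (3, 9, -9, -1)
Solving gives a = (3, -4, 2, 0).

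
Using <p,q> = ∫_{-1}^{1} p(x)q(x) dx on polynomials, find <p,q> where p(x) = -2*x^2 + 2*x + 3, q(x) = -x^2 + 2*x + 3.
<p,q> = 232/15

Expand the product: p(x)·q(x) = 2*x^4 - 6*x^3 - 5*x^2 + 12*x + 9.
∫_{-1}^{1} of each monomial x^k gives [2/(k+1) if k even, 0 if k odd]. Integrating term-by-term (or equivalently evaluating the antiderivative F(x) = 2*x^5/5 - 3*x^4/2 - 5*x^3/3 + 6*x^2 + 9*x at the endpoints):
  F(1) − F(−1) = 367/30 − (-97/30) = 232/15.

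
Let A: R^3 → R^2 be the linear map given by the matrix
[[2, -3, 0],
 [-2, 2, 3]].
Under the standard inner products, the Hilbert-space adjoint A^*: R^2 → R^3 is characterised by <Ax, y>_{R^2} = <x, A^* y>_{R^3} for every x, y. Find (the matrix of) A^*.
A^* = A^T =
[[2, -2],
 [-3, 2],
 [0, 3]]

For real matrices with standard dot products, the defining identity <Ax, y> = <x, A^* y> gives (Ax)^T y = x^T (A^*) y, i.e. x^T A^T y = x^T (A^*) y. Since this holds for all x, y, we must have A^* = A^T. Therefore
A^* =
[[2, -2],
 [-3, 2],
 [0, 3]].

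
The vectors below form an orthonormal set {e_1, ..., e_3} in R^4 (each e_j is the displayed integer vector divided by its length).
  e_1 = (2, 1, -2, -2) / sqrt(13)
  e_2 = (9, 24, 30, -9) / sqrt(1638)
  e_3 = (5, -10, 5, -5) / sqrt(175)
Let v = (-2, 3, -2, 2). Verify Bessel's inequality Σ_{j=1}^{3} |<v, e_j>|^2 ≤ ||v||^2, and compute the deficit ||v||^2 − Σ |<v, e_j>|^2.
Σ |<v, e_j>|^2 = 21; ||v||^2 = 21; deficit = 0

Write each e_j = u_j / sqrt(<u_j, u_j>) where u_j is the displayed integer vector. Then <v, e_j> = <v, u_j> / sqrt(<u_j, u_j>), so |<v, e_j>|^2 = <v, u_j>^2 / <u_j, u_j>.
Coefficients: <v, e_1> = -1/sqrt(13), <v, e_2> = -24/sqrt(1638), <v, e_3> = -60/sqrt(175).
Square and sum: Σ |<v, e_j>|^2 = 21.
Compute ||v||^2 = v·v = 21.
Deficit = 21 − 21 = 0 ≥ 0, confirming Bessel's inequality. (The deficit equals ||v − Σ <v,e_j> e_j||^2, the squared distance from v to span{e_j}.)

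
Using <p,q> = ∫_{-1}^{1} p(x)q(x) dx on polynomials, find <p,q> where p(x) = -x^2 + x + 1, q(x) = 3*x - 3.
<p,q> = -2

Expand the product: p(x)·q(x) = -3*x^3 + 6*x^2 - 3.
∫_{-1}^{1} of each monomial x^k gives [2/(k+1) if k even, 0 if k odd]. Integrating term-by-term (or equivalently evaluating the antiderivative F(x) = -3*x^4/4 + 2*x^3 - 3*x at the endpoints):
  F(1) − F(−1) = -7/4 − (1/4) = -2.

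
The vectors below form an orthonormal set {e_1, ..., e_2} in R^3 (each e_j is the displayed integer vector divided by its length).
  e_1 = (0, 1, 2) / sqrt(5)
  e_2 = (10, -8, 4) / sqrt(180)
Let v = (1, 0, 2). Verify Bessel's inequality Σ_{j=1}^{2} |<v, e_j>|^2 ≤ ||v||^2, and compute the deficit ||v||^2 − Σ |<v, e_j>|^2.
Σ |<v, e_j>|^2 = 5; ||v||^2 = 5; deficit = 0

Write each e_j = u_j / sqrt(<u_j, u_j>) where u_j is the displayed integer vector. Then <v, e_j> = <v, u_j> / sqrt(<u_j, u_j>), so |<v, e_j>|^2 = <v, u_j>^2 / <u_j, u_j>.
Coefficients: <v, e_1> = 4/sqrt(5), <v, e_2> = 18/sqrt(180).
Square and sum: Σ |<v, e_j>|^2 = 5.
Compute ||v||^2 = v·v = 5.
Deficit = 5 − 5 = 0 ≥ 0, confirming Bessel's inequality. (The deficit equals ||v − Σ <v,e_j> e_j||^2, the squared distance from v to span{e_j}.)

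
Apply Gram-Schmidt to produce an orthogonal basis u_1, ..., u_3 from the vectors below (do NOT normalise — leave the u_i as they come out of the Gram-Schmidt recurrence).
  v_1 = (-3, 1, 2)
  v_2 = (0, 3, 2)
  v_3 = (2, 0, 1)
Orthogonal basis:
  u_1 = (-3, 1, 2)
  u_2 = (3/2, 5/2, 1)
  u_3 = (68/133, -102/133, 153/133)

Apply the Gram-Schmidt recurrence
  u_1 = v_1
  u_i = v_i − Σ_{j<i} ((v_i · u_j) / (u_j · u_j)) · u_j.

Step by step this gives:
  u_1 = (-3, 1, 2)
  u_2 = (3/2, 5/2, 1)
  u_3 = (68/133, -102/133, 153/133)

Orthogonality check:
  u_2 · u_1 = 0 (should be 0)
  u_3 · u_1 = 0 (should be 0)
  u_3 · u_2 = 0 (should be 0)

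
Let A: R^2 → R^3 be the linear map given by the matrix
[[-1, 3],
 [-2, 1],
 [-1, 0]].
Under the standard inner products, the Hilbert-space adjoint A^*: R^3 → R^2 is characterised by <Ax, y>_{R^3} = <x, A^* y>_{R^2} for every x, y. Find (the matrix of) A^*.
A^* = A^T =
[[-1, -2, -1],
 [3, 1, 0]]

For real matrices with standard dot products, the defining identity <Ax, y> = <x, A^* y> gives (Ax)^T y = x^T (A^*) y, i.e. x^T A^T y = x^T (A^*) y. Since this holds for all x, y, we must have A^* = A^T. Therefore
A^* =
[[-1, -2, -1],
 [3, 1, 0]].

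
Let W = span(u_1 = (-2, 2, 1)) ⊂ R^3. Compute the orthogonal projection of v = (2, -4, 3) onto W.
proj_W(v) = (2, -2, -1)

Set up U = [u_1 | ... | u_1] ∈ R^(3×1). The projector onto W = col(U) is P = U (U^T U)^(-1) U^T.
Compute U^T U =
  [9],
and U^T v = (-9).
Solve U^T U · c = U^T v for the coefficients: c = (-1). The projection is proj_W(v) = U c.
Check: (v - proj_W(v)) · u_1 = 0  (should be 0).
Result: proj_W(v) = (2, -2, -1).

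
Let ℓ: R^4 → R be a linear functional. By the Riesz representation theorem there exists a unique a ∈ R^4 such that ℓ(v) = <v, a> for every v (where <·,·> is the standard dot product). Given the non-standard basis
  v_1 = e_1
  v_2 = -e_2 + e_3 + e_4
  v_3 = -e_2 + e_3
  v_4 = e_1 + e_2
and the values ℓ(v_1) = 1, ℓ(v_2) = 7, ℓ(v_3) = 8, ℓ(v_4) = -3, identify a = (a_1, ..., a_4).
a = (1, -4, 4, -1)

Write a = (a_1, ..., a_4) in the standard basis. For each basis vector v_i, ℓ(v_i) = <v_i, a> is a linear equation in the a_j's. Collect the n equations into a matrix system V a = ℓ, where row i of V is v_i (expressed in the standard basis). Since V is invertible (lower-triangular with 1s on the diagonal, up to permutation), solve by back-substitution:
  V =
[[1, 0, 0, 0],
 [0, -1, 1, 1],
 [0, -1, 1, 0],
 [1, 1, 0, 0]]
  V a = (1, 7, 8, -3)
Solving gives a = (1, -4, 4, -1).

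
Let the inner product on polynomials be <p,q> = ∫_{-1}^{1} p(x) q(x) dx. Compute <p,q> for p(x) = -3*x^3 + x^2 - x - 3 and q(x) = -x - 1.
<p,q> = 36/5

Expand the product: p(x)·q(x) = 3*x^4 + 2*x^3 + 4*x + 3.
∫_{-1}^{1} of each monomial x^k gives [2/(k+1) if k even, 0 if k odd]. Integrating term-by-term (or equivalently evaluating the antiderivative F(x) = 3*x^5/5 + x^4/2 + 2*x^2 + 3*x at the endpoints):
  F(1) − F(−1) = 61/10 − (-11/10) = 36/5.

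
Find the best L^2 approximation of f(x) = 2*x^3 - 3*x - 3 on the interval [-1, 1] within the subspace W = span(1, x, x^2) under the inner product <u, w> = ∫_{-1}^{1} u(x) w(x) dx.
g(x) = -9*x/5 - 3

The best approximation g ∈ W is the orthogonal projection of f onto W. Writing g = a_0 + a_1 x + a_2 x^2, the coefficients solve the normal equations G · a = b where
  G_{ij} = <φ_i, φ_j> and b_i = <f, φ_i>, with φ_0 = 1, φ_1 = x, φ_2 = x^2.
G =
  [2, 0, 2/3]
  [0, 2/3, 0]
  [2/3, 0, 2/5],
b = (-6, -6/5, -2).
Solving gives a_0 = -3, a_1 = -9/5, a_2 = 0, so
  g(x) = -9*x/5 - 3.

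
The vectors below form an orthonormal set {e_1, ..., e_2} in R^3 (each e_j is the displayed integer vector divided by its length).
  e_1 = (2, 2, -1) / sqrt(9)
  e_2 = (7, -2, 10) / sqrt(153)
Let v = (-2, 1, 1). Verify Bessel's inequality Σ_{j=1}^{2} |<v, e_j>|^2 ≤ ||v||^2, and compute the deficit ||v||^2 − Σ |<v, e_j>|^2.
Σ |<v, e_j>|^2 = 21/17; ||v||^2 = 6; deficit = 81/17

Write each e_j = u_j / sqrt(<u_j, u_j>) where u_j is the displayed integer vector. Then <v, e_j> = <v, u_j> / sqrt(<u_j, u_j>), so |<v, e_j>|^2 = <v, u_j>^2 / <u_j, u_j>.
Coefficients: <v, e_1> = -3/sqrt(9), <v, e_2> = -6/sqrt(153).
Square and sum: Σ |<v, e_j>|^2 = 21/17.
Compute ||v||^2 = v·v = 6.
Deficit = 6 − 21/17 = 81/17 ≥ 0, confirming Bessel's inequality. (The deficit equals ||v − Σ <v,e_j> e_j||^2, the squared distance from v to span{e_j}.)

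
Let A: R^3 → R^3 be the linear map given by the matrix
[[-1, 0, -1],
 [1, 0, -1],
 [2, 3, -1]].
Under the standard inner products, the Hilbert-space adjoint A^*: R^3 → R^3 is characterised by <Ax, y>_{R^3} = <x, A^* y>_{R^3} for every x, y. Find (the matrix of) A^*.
A^* = A^T =
[[-1, 1, 2],
 [0, 0, 3],
 [-1, -1, -1]]

For real matrices with standard dot products, the defining identity <Ax, y> = <x, A^* y> gives (Ax)^T y = x^T (A^*) y, i.e. x^T A^T y = x^T (A^*) y. Since this holds for all x, y, we must have A^* = A^T. Therefore
A^* =
[[-1, 1, 2],
 [0, 0, 3],
 [-1, -1, -1]].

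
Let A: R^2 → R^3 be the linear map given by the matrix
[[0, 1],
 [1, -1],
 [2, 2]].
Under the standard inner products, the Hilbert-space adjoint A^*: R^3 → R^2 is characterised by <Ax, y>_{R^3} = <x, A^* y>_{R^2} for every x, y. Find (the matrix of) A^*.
A^* = A^T =
[[0, 1, 2],
 [1, -1, 2]]

For real matrices with standard dot products, the defining identity <Ax, y> = <x, A^* y> gives (Ax)^T y = x^T (A^*) y, i.e. x^T A^T y = x^T (A^*) y. Since this holds for all x, y, we must have A^* = A^T. Therefore
A^* =
[[0, 1, 2],
 [1, -1, 2]].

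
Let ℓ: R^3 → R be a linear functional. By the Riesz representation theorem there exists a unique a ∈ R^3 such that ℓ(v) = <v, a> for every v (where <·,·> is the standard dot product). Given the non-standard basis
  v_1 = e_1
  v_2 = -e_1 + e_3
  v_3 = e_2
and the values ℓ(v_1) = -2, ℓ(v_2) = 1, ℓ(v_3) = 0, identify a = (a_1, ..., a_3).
a = (-2, 0, -1)

Write a = (a_1, ..., a_3) in the standard basis. For each basis vector v_i, ℓ(v_i) = <v_i, a> is a linear equation in the a_j's. Collect the n equations into a matrix system V a = ℓ, where row i of V is v_i (expressed in the standard basis). Since V is invertible (lower-triangular with 1s on the diagonal, up to permutation), solve by back-substitution:
  V =
[[1, 0, 0],
 [-1, 0, 1],
 [0, 1, 0]]
  V a = (-2, 1, 0)
Solving gives a = (-2, 0, -1).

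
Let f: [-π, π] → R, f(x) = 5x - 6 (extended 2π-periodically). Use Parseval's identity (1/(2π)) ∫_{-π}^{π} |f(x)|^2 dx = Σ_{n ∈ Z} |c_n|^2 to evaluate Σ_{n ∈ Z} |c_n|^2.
Σ |c_n|^2 = 25π^2/3 + 36

Expand and integrate term by term over [-π, π]:
  ∫ (5x)^2 dx = 25·(2π^3/3); ∫ 2·5·(-6)·x dx = 0 (odd integrand); ∫ (-6)^2 dx = 36·2π.
So (1/(2π)) ∫_{-π}^{π} (5x - 6)^2 dx = 25π^2/3 + 36 = 25π^2/3 + 36.
Parseval ⇒ Σ |c_n|^2 = 25π^2/3 + 36.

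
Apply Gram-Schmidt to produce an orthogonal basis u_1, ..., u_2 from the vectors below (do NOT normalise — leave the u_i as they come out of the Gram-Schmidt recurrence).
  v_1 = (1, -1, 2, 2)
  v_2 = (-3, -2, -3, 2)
Orthogonal basis:
  u_1 = (1, -1, 2, 2)
  u_2 = (-27/10, -23/10, -12/5, 13/5)

Apply the Gram-Schmidt recurrence
  u_1 = v_1
  u_i = v_i − Σ_{j<i} ((v_i · u_j) / (u_j · u_j)) · u_j.

Step by step this gives:
  u_1 = (1, -1, 2, 2)
  u_2 = (-27/10, -23/10, -12/5, 13/5)

Orthogonality check:
  u_2 · u_1 = 0 (should be 0)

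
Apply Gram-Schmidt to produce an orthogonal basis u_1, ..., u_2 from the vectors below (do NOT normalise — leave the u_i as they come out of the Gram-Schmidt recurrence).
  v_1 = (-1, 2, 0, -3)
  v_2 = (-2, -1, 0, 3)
Orthogonal basis:
  u_1 = (-1, 2, 0, -3)
  u_2 = (-37/14, 2/7, 0, 15/14)

Apply the Gram-Schmidt recurrence
  u_1 = v_1
  u_i = v_i − Σ_{j<i} ((v_i · u_j) / (u_j · u_j)) · u_j.

Step by step this gives:
  u_1 = (-1, 2, 0, -3)
  u_2 = (-37/14, 2/7, 0, 15/14)

Orthogonality check:
  u_2 · u_1 = 0 (should be 0)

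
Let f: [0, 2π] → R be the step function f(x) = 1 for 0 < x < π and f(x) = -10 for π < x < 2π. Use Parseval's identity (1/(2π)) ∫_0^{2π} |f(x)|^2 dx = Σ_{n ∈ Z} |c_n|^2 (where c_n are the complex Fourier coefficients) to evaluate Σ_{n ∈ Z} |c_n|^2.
Σ |c_n|^2 = 101/2

Parseval equates the L^2 energy of f (normalised by 1/(2π)) with the ℓ^2 sum of its Fourier coefficients: (1/(2π)) ∫_0^{2π} |f|^2 = Σ |c_n|^2.
Compute the left side: (1/(2π)) [∫_0^π 1^2 dx + ∫_π^{2π} (-10)^2 dx] = (1/(2π)) · (1π + 100π) = (1 + 100)/2 = 101/2.
So Σ_{n ∈ Z} |c_n|^2 = 101/2.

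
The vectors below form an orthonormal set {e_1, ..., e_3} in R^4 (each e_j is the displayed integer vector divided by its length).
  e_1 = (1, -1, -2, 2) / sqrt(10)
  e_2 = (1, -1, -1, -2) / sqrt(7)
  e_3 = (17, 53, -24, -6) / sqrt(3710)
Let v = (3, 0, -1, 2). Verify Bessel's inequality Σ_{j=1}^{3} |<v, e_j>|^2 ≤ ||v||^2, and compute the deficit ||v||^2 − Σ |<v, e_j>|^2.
Σ |<v, e_j>|^2 = 486/53; ||v||^2 = 14; deficit = 256/53

Write each e_j = u_j / sqrt(<u_j, u_j>) where u_j is the displayed integer vector. Then <v, e_j> = <v, u_j> / sqrt(<u_j, u_j>), so |<v, e_j>|^2 = <v, u_j>^2 / <u_j, u_j>.
Coefficients: <v, e_1> = 9/sqrt(10), <v, e_2> = 0/sqrt(7), <v, e_3> = 63/sqrt(3710).
Square and sum: Σ |<v, e_j>|^2 = 486/53.
Compute ||v||^2 = v·v = 14.
Deficit = 14 − 486/53 = 256/53 ≥ 0, confirming Bessel's inequality. (The deficit equals ||v − Σ <v,e_j> e_j||^2, the squared distance from v to span{e_j}.)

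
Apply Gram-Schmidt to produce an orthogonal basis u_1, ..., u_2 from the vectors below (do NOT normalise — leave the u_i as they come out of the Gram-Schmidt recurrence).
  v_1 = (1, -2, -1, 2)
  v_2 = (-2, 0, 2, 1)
Orthogonal basis:
  u_1 = (1, -2, -1, 2)
  u_2 = (-9/5, -2/5, 9/5, 7/5)

Apply the Gram-Schmidt recurrence
  u_1 = v_1
  u_i = v_i − Σ_{j<i} ((v_i · u_j) / (u_j · u_j)) · u_j.

Step by step this gives:
  u_1 = (1, -2, -1, 2)
  u_2 = (-9/5, -2/5, 9/5, 7/5)

Orthogonality check:
  u_2 · u_1 = 0 (should be 0)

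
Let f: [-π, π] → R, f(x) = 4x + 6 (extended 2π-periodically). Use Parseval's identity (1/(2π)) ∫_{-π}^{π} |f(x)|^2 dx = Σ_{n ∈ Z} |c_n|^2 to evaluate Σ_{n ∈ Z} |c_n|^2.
Σ |c_n|^2 = 16π^2/3 + 36

Expand and integrate term by term over [-π, π]:
  ∫ (4x)^2 dx = 16·(2π^3/3); ∫ 2·4·(6)·x dx = 0 (odd integrand); ∫ 6^2 dx = 36·2π.
So (1/(2π)) ∫_{-π}^{π} (4x + 6)^2 dx = 16π^2/3 + 36 = 16π^2/3 + 36.
Parseval ⇒ Σ |c_n|^2 = 16π^2/3 + 36.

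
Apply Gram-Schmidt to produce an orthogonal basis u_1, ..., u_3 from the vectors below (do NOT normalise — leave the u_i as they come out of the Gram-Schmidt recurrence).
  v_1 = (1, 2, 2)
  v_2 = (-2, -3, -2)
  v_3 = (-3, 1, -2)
Orthogonal basis:
  u_1 = (1, 2, 2)
  u_2 = (-2/3, -1/3, 2/3)
  u_3 = (-20/9, 20/9, -10/9)

Apply the Gram-Schmidt recurrence
  u_1 = v_1
  u_i = v_i − Σ_{j<i} ((v_i · u_j) / (u_j · u_j)) · u_j.

Step by step this gives:
  u_1 = (1, 2, 2)
  u_2 = (-2/3, -1/3, 2/3)
  u_3 = (-20/9, 20/9, -10/9)

Orthogonality check:
  u_2 · u_1 = 0 (should be 0)
  u_3 · u_1 = 0 (should be 0)
  u_3 · u_2 = 0 (should be 0)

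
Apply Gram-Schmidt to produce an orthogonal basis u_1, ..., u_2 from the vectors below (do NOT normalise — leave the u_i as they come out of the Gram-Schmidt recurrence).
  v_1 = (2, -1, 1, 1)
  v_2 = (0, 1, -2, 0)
Orthogonal basis:
  u_1 = (2, -1, 1, 1)
  u_2 = (6/7, 4/7, -11/7, 3/7)

Apply the Gram-Schmidt recurrence
  u_1 = v_1
  u_i = v_i − Σ_{j<i} ((v_i · u_j) / (u_j · u_j)) · u_j.

Step by step this gives:
  u_1 = (2, -1, 1, 1)
  u_2 = (6/7, 4/7, -11/7, 3/7)

Orthogonality check:
  u_2 · u_1 = 0 (should be 0)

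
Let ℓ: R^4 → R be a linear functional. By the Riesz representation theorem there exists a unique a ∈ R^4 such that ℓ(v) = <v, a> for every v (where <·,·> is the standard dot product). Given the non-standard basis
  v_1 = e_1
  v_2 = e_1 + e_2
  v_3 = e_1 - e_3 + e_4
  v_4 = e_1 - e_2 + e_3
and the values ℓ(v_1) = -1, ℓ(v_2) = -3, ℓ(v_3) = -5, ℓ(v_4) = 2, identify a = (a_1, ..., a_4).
a = (-1, -2, 1, -3)

Write a = (a_1, ..., a_4) in the standard basis. For each basis vector v_i, ℓ(v_i) = <v_i, a> is a linear equation in the a_j's. Collect the n equations into a matrix system V a = ℓ, where row i of V is v_i (expressed in the standard basis). Since V is invertible (lower-triangular with 1s on the diagonal, up to permutation), solve by back-substitution:
  V =
[[1, 0, 0, 0],
 [1, 1, 0, 0],
 [1, 0, -1, 1],
 [1, -1, 1, 0]]
  V a = (-1, -3, -5, 2)
Solving gives a = (-1, -2, 1, -3).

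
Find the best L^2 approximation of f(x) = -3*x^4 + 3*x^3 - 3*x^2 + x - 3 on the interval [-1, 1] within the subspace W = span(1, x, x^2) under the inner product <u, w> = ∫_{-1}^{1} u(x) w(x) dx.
g(x) = -39*x^2/7 + 14*x/5 - 96/35

The best approximation g ∈ W is the orthogonal projection of f onto W. Writing g = a_0 + a_1 x + a_2 x^2, the coefficients solve the normal equations G · a = b where
  G_{ij} = <φ_i, φ_j> and b_i = <f, φ_i>, with φ_0 = 1, φ_1 = x, φ_2 = x^2.
G =
  [2, 0, 2/3]
  [0, 2/3, 0]
  [2/3, 0, 2/5],
b = (-46/5, 28/15, -142/35).
Solving gives a_0 = -96/35, a_1 = 14/5, a_2 = -39/7, so
  g(x) = -39*x^2/7 + 14*x/5 - 96/35.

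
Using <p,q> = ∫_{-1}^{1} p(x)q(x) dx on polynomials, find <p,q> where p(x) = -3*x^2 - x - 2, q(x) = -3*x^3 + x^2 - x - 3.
<p,q> = 52/3

Expand the product: p(x)·q(x) = 9*x^5 + 8*x^3 + 8*x^2 + 5*x + 6.
∫_{-1}^{1} of each monomial x^k gives [2/(k+1) if k even, 0 if k odd]. Integrating term-by-term (or equivalently evaluating the antiderivative F(x) = 3*x^6/2 + 2*x^4 + 8*x^3/3 + 5*x^2/2 + 6*x at the endpoints):
  F(1) − F(−1) = 44/3 − (-8/3) = 52/3.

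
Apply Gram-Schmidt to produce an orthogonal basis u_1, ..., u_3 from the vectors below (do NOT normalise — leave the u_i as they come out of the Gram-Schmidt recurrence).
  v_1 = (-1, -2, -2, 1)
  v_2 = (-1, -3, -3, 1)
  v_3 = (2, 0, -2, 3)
Orthogonal basis:
  u_1 = (-1, -2, -2, 1)
  u_2 = (2/5, -1/5, -1/5, -2/5)
  u_3 = (5/2, 1, -1, 5/2)

Apply the Gram-Schmidt recurrence
  u_1 = v_1
  u_i = v_i − Σ_{j<i} ((v_i · u_j) / (u_j · u_j)) · u_j.

Step by step this gives:
  u_1 = (-1, -2, -2, 1)
  u_2 = (2/5, -1/5, -1/5, -2/5)
  u_3 = (5/2, 1, -1, 5/2)

Orthogonality check:
  u_2 · u_1 = 0 (should be 0)
  u_3 · u_1 = 0 (should be 0)
  u_3 · u_2 = 0 (should be 0)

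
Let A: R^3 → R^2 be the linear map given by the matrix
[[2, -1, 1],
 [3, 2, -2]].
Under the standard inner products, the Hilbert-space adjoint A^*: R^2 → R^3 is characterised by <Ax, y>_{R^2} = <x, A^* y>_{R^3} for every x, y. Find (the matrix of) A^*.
A^* = A^T =
[[2, 3],
 [-1, 2],
 [1, -2]]

For real matrices with standard dot products, the defining identity <Ax, y> = <x, A^* y> gives (Ax)^T y = x^T (A^*) y, i.e. x^T A^T y = x^T (A^*) y. Since this holds for all x, y, we must have A^* = A^T. Therefore
A^* =
[[2, 3],
 [-1, 2],
 [1, -2]].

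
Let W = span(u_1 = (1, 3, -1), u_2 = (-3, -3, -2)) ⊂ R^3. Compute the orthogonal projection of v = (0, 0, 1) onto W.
proj_W(v) = (27/71, -15/71, 53/71)

Set up U = [u_1 | ... | u_2] ∈ R^(3×2). The projector onto W = col(U) is P = U (U^T U)^(-1) U^T.
Compute U^T U =
  [11, -10]
  [-10, 22],
and U^T v = (-1, -2).
Solve U^T U · c = U^T v for the coefficients: c = (-21/71, -16/71). The projection is proj_W(v) = U c.
Check: (v - proj_W(v)) · u_1 = 0  (should be 0).
Check: (v - proj_W(v)) · u_2 = 0  (should be 0).
Result: proj_W(v) = (27/71, -15/71, 53/71).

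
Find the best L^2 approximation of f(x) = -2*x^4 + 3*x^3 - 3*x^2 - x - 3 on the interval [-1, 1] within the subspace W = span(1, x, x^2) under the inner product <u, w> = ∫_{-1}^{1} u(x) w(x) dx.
g(x) = -33*x^2/7 + 4*x/5 - 99/35

The best approximation g ∈ W is the orthogonal projection of f onto W. Writing g = a_0 + a_1 x + a_2 x^2, the coefficients solve the normal equations G · a = b where
  G_{ij} = <φ_i, φ_j> and b_i = <f, φ_i>, with φ_0 = 1, φ_1 = x, φ_2 = x^2.
G =
  [2, 0, 2/3]
  [0, 2/3, 0]
  [2/3, 0, 2/5],
b = (-44/5, 8/15, -132/35).
Solving gives a_0 = -99/35, a_1 = 4/5, a_2 = -33/7, so
  g(x) = -33*x^2/7 + 4*x/5 - 99/35.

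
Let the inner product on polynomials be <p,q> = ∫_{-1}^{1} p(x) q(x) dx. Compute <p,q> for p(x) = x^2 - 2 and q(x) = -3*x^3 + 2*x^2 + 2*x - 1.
<p,q> = 22/15

Expand the product: p(x)·q(x) = -3*x^5 + 2*x^4 + 8*x^3 - 5*x^2 - 4*x + 2.
∫_{-1}^{1} of each monomial x^k gives [2/(k+1) if k even, 0 if k odd]. Integrating term-by-term (or equivalently evaluating the antiderivative F(x) = -x^6/2 + 2*x^5/5 + 2*x^4 - 5*x^3/3 - 2*x^2 + 2*x at the endpoints):
  F(1) − F(−1) = 7/30 − (-37/30) = 22/15.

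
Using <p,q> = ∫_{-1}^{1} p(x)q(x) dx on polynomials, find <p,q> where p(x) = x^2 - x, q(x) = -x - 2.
<p,q> = -2/3

Expand the product: p(x)·q(x) = -x^3 - x^2 + 2*x.
∫_{-1}^{1} of each monomial x^k gives [2/(k+1) if k even, 0 if k odd]. Integrating term-by-term (or equivalently evaluating the antiderivative F(x) = -x^4/4 - x^3/3 + x^2 at the endpoints):
  F(1) − F(−1) = 5/12 − (13/12) = -2/3.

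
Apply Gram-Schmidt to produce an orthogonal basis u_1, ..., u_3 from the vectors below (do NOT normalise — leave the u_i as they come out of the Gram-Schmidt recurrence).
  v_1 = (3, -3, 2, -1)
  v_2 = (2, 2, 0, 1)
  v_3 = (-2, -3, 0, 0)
Orthogonal basis:
  u_1 = (3, -3, 2, -1)
  u_2 = (49/23, 43/23, 2/23, 22/23)
  u_3 = (-9/206, -113/206, -17/103, 122/103)

Apply the Gram-Schmidt recurrence
  u_1 = v_1
  u_i = v_i − Σ_{j<i} ((v_i · u_j) / (u_j · u_j)) · u_j.

Step by step this gives:
  u_1 = (3, -3, 2, -1)
  u_2 = (49/23, 43/23, 2/23, 22/23)
  u_3 = (-9/206, -113/206, -17/103, 122/103)

Orthogonality check:
  u_2 · u_1 = 0 (should be 0)
  u_3 · u_1 = 0 (should be 0)
  u_3 · u_2 = 0 (should be 0)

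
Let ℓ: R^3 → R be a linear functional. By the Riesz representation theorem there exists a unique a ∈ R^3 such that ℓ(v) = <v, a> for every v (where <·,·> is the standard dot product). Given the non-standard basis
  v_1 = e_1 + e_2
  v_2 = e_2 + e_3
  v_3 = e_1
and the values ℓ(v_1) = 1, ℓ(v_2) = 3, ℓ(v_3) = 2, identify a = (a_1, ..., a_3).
a = (2, -1, 4)

Write a = (a_1, ..., a_3) in the standard basis. For each basis vector v_i, ℓ(v_i) = <v_i, a> is a linear equation in the a_j's. Collect the n equations into a matrix system V a = ℓ, where row i of V is v_i (expressed in the standard basis). Since V is invertible (lower-triangular with 1s on the diagonal, up to permutation), solve by back-substitution:
  V =
[[1, 1, 0],
 [0, 1, 1],
 [1, 0, 0]]
  V a = (1, 3, 2)
Solving gives a = (2, -1, 4).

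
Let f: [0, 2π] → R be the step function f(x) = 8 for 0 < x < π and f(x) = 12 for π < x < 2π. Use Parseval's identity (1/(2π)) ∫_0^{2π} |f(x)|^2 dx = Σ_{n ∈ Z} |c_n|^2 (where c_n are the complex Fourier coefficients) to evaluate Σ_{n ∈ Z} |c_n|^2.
Σ |c_n|^2 = 104

Parseval equates the L^2 energy of f (normalised by 1/(2π)) with the ℓ^2 sum of its Fourier coefficients: (1/(2π)) ∫_0^{2π} |f|^2 = Σ |c_n|^2.
Compute the left side: (1/(2π)) [∫_0^π 8^2 dx + ∫_π^{2π} 12^2 dx] = (1/(2π)) · (64π + 144π) = (64 + 144)/2 = 104.
So Σ_{n ∈ Z} |c_n|^2 = 104.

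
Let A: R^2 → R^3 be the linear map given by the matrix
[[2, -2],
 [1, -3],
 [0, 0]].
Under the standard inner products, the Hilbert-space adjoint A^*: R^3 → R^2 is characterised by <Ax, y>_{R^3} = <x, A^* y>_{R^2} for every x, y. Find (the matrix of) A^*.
A^* = A^T =
[[2, 1, 0],
 [-2, -3, 0]]

For real matrices with standard dot products, the defining identity <Ax, y> = <x, A^* y> gives (Ax)^T y = x^T (A^*) y, i.e. x^T A^T y = x^T (A^*) y. Since this holds for all x, y, we must have A^* = A^T. Therefore
A^* =
[[2, 1, 0],
 [-2, -3, 0]].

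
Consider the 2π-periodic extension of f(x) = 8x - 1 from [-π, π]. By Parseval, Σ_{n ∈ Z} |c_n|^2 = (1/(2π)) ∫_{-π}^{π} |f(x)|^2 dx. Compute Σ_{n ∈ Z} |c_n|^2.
Σ |c_n|^2 = 64π^2/3 + 1

Expand and integrate term by term over [-π, π]:
  ∫ (8x)^2 dx = 64·(2π^3/3); ∫ 2·8·(-1)·x dx = 0 (odd integrand); ∫ (-1)^2 dx = 1·2π.
So (1/(2π)) ∫_{-π}^{π} (8x - 1)^2 dx = 64π^2/3 + 1 = 64π^2/3 + 1.
Parseval ⇒ Σ |c_n|^2 = 64π^2/3 + 1.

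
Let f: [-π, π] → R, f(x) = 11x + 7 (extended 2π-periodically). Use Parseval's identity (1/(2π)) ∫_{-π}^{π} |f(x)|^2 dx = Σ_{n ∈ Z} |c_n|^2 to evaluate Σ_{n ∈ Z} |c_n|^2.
Σ |c_n|^2 = 121π^2/3 + 49

Expand and integrate term by term over [-π, π]:
  ∫ (11x)^2 dx = 121·(2π^3/3); ∫ 2·11·(7)·x dx = 0 (odd integrand); ∫ 7^2 dx = 49·2π.
So (1/(2π)) ∫_{-π}^{π} (11x + 7)^2 dx = 121π^2/3 + 49 = 121π^2/3 + 49.
Parseval ⇒ Σ |c_n|^2 = 121π^2/3 + 49.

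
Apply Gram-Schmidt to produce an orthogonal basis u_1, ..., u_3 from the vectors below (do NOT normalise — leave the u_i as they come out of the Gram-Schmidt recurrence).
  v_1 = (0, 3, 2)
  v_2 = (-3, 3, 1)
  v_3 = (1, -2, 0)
Orthogonal basis:
  u_1 = (0, 3, 2)
  u_2 = (-3, 6/13, -9/13)
  u_3 = (-3/14, -3/7, 9/14)

Apply the Gram-Schmidt recurrence
  u_1 = v_1
  u_i = v_i − Σ_{j<i} ((v_i · u_j) / (u_j · u_j)) · u_j.

Step by step this gives:
  u_1 = (0, 3, 2)
  u_2 = (-3, 6/13, -9/13)
  u_3 = (-3/14, -3/7, 9/14)

Orthogonality check:
  u_2 · u_1 = 0 (should be 0)
  u_3 · u_1 = 0 (should be 0)
  u_3 · u_2 = 0 (should be 0)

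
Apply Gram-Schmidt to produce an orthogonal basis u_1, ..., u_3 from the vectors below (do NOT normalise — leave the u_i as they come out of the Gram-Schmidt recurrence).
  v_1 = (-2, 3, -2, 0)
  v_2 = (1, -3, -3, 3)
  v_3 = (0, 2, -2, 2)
Orthogonal basis:
  u_1 = (-2, 3, -2, 0)
  u_2 = (7/17, -36/17, -61/17, 3)
  u_3 = (468/451, 428/451, 174/451, 446/451)

Apply the Gram-Schmidt recurrence
  u_1 = v_1
  u_i = v_i − Σ_{j<i} ((v_i · u_j) / (u_j · u_j)) · u_j.

Step by step this gives:
  u_1 = (-2, 3, -2, 0)
  u_2 = (7/17, -36/17, -61/17, 3)
  u_3 = (468/451, 428/451, 174/451, 446/451)

Orthogonality check:
  u_2 · u_1 = 0 (should be 0)
  u_3 · u_1 = 0 (should be 0)
  u_3 · u_2 = 0 (should be 0)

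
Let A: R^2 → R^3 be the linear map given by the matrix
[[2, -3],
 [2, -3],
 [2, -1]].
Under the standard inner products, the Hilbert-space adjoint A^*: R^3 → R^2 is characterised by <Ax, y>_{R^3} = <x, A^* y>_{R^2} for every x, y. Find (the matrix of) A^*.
A^* = A^T =
[[2, 2, 2],
 [-3, -3, -1]]

For real matrices with standard dot products, the defining identity <Ax, y> = <x, A^* y> gives (Ax)^T y = x^T (A^*) y, i.e. x^T A^T y = x^T (A^*) y. Since this holds for all x, y, we must have A^* = A^T. Therefore
A^* =
[[2, 2, 2],
 [-3, -3, -1]].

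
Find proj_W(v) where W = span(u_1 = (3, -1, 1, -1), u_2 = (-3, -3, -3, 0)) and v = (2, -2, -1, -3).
proj_W(v) = (19/9, -25/9, -1/3, -11/9)

Set up U = [u_1 | ... | u_2] ∈ R^(4×2). The projector onto W = col(U) is P = U (U^T U)^(-1) U^T.
Compute U^T U =
  [12, -9]
  [-9, 27],
and U^T v = (10, 3).
Solve U^T U · c = U^T v for the coefficients: c = (11/9, 14/27). The projection is proj_W(v) = U c.
Check: (v - proj_W(v)) · u_1 = 0  (should be 0).
Check: (v - proj_W(v)) · u_2 = 0  (should be 0).
Result: proj_W(v) = (19/9, -25/9, -1/3, -11/9).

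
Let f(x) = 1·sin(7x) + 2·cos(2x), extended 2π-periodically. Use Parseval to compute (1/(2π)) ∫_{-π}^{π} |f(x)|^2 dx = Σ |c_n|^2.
Σ |c_n|^2 = 5/2

Expand |f|^2 and use orthogonality of {sin(nx), cos(mx)} on [-π, π]:
  ∫_{-π}^{π} sin(nx)^2 dx = π, ∫ cos(mx)^2 dx = π, and cross terms integrate to 0.
So ∫_{-π}^{π} f(x)^2 dx = 1^2 · π + 2^2 · π = (1 + 4)π.
Divide by 2π: (1 + 4)/2 = 5/2.
By Parseval, this equals Σ |c_n|^2.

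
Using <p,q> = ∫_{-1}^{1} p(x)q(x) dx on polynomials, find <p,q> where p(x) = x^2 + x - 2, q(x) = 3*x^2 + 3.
<p,q> = -64/5

Expand the product: p(x)·q(x) = 3*x^4 + 3*x^3 - 3*x^2 + 3*x - 6.
∫_{-1}^{1} of each monomial x^k gives [2/(k+1) if k even, 0 if k odd]. Integrating term-by-term (or equivalently evaluating the antiderivative F(x) = 3*x^5/5 + 3*x^4/4 - x^3 + 3*x^2/2 - 6*x at the endpoints):
  F(1) − F(−1) = -83/20 − (173/20) = -64/5.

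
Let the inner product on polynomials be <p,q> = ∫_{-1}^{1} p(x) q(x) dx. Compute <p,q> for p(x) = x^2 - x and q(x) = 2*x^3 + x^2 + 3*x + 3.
<p,q> = -2/5

Expand the product: p(x)·q(x) = 2*x^5 - x^4 + 2*x^3 - 3*x.
∫_{-1}^{1} of each monomial x^k gives [2/(k+1) if k even, 0 if k odd]. Integrating term-by-term (or equivalently evaluating the antiderivative F(x) = x^6/3 - x^5/5 + x^4/2 - 3*x^2/2 at the endpoints):
  F(1) − F(−1) = -13/15 − (-7/15) = -2/5.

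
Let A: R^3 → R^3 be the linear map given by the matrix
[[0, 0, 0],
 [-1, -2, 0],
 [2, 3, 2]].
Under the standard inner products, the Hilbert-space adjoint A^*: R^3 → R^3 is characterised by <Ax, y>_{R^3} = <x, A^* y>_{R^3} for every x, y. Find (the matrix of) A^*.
A^* = A^T =
[[0, -1, 2],
 [0, -2, 3],
 [0, 0, 2]]

For real matrices with standard dot products, the defining identity <Ax, y> = <x, A^* y> gives (Ax)^T y = x^T (A^*) y, i.e. x^T A^T y = x^T (A^*) y. Since this holds for all x, y, we must have A^* = A^T. Therefore
A^* =
[[0, -1, 2],
 [0, -2, 3],
 [0, 0, 2]].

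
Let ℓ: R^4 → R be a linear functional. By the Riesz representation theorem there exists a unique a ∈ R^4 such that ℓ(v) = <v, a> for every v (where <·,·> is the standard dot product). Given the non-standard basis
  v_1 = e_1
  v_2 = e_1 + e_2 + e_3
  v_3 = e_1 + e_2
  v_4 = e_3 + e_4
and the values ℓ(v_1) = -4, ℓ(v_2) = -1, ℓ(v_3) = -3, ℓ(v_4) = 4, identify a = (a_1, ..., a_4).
a = (-4, 1, 2, 2)

Write a = (a_1, ..., a_4) in the standard basis. For each basis vector v_i, ℓ(v_i) = <v_i, a> is a linear equation in the a_j's. Collect the n equations into a matrix system V a = ℓ, where row i of V is v_i (expressed in the standard basis). Since V is invertible (lower-triangular with 1s on the diagonal, up to permutation), solve by back-substitution:
  V =
[[1, 0, 0, 0],
 [1, 1, 1, 0],
 [1, 1, 0, 0],
 [0, 0, 1, 1]]
  V a = (-4, -1, -3, 4)
Solving gives a = (-4, 1, 2, 2).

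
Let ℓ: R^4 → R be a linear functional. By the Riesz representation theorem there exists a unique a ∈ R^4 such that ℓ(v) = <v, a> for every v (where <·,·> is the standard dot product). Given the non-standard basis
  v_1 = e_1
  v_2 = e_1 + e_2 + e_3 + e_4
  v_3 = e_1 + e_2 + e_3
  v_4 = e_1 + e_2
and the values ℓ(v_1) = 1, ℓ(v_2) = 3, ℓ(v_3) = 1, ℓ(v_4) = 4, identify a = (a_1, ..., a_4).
a = (1, 3, -3, 2)

Write a = (a_1, ..., a_4) in the standard basis. For each basis vector v_i, ℓ(v_i) = <v_i, a> is a linear equation in the a_j's. Collect the n equations into a matrix system V a = ℓ, where row i of V is v_i (expressed in the standard basis). Since V is invertible (lower-triangular with 1s on the diagonal, up to permutation), solve by back-substitution:
  V =
[[1, 0, 0, 0],
 [1, 1, 1, 1],
 [1, 1, 1, 0],
 [1, 1, 0, 0]]
  V a = (1, 3, 1, 4)
Solving gives a = (1, 3, -3, 2).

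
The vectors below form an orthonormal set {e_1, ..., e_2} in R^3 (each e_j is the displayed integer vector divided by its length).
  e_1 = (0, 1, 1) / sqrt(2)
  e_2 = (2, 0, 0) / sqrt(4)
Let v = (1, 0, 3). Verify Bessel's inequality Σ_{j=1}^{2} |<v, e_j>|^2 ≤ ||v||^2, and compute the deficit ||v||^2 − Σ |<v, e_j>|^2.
Σ |<v, e_j>|^2 = 11/2; ||v||^2 = 10; deficit = 9/2

Write each e_j = u_j / sqrt(<u_j, u_j>) where u_j is the displayed integer vector. Then <v, e_j> = <v, u_j> / sqrt(<u_j, u_j>), so |<v, e_j>|^2 = <v, u_j>^2 / <u_j, u_j>.
Coefficients: <v, e_1> = 3/sqrt(2), <v, e_2> = 2/sqrt(4).
Square and sum: Σ |<v, e_j>|^2 = 11/2.
Compute ||v||^2 = v·v = 10.
Deficit = 10 − 11/2 = 9/2 ≥ 0, confirming Bessel's inequality. (The deficit equals ||v − Σ <v,e_j> e_j||^2, the squared distance from v to span{e_j}.)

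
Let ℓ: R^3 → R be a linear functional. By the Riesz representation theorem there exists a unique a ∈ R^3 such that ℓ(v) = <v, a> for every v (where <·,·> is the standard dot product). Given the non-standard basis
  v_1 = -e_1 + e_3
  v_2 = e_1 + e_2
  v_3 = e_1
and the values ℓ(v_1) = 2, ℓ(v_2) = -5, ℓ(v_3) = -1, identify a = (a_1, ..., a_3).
a = (-1, -4, 1)

Write a = (a_1, ..., a_3) in the standard basis. For each basis vector v_i, ℓ(v_i) = <v_i, a> is a linear equation in the a_j's. Collect the n equations into a matrix system V a = ℓ, where row i of V is v_i (expressed in the standard basis). Since V is invertible (lower-triangular with 1s on the diagonal, up to permutation), solve by back-substitution:
  V =
[[-1, 0, 1],
 [1, 1, 0],
 [1, 0, 0]]
  V a = (2, -5, -1)
Solving gives a = (-1, -4, 1).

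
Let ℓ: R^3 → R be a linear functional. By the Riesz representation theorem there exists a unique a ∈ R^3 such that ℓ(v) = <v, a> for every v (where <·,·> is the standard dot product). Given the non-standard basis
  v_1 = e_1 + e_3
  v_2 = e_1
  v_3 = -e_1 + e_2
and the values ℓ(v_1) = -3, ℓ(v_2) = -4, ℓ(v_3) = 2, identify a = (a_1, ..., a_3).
a = (-4, -2, 1)

Write a = (a_1, ..., a_3) in the standard basis. For each basis vector v_i, ℓ(v_i) = <v_i, a> is a linear equation in the a_j's. Collect the n equations into a matrix system V a = ℓ, where row i of V is v_i (expressed in the standard basis). Since V is invertible (lower-triangular with 1s on the diagonal, up to permutation), solve by back-substitution:
  V =
[[1, 0, 1],
 [1, 0, 0],
 [-1, 1, 0]]
  V a = (-3, -4, 2)
Solving gives a = (-4, -2, 1).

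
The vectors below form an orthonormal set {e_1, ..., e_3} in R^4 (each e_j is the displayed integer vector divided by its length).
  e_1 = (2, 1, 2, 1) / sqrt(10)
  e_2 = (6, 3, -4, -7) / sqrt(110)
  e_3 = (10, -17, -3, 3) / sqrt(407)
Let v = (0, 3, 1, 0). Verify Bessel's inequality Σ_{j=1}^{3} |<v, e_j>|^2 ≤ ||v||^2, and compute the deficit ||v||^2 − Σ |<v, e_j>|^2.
Σ |<v, e_j>|^2 = 366/37; ||v||^2 = 10; deficit = 4/37

Write each e_j = u_j / sqrt(<u_j, u_j>) where u_j is the displayed integer vector. Then <v, e_j> = <v, u_j> / sqrt(<u_j, u_j>), so |<v, e_j>|^2 = <v, u_j>^2 / <u_j, u_j>.
Coefficients: <v, e_1> = 5/sqrt(10), <v, e_2> = 5/sqrt(110), <v, e_3> = -54/sqrt(407).
Square and sum: Σ |<v, e_j>|^2 = 366/37.
Compute ||v||^2 = v·v = 10.
Deficit = 10 − 366/37 = 4/37 ≥ 0, confirming Bessel's inequality. (The deficit equals ||v − Σ <v,e_j> e_j||^2, the squared distance from v to span{e_j}.)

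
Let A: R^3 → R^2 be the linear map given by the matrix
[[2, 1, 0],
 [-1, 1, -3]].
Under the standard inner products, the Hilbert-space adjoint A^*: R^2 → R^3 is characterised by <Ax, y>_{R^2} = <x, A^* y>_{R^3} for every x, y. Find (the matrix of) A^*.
A^* = A^T =
[[2, -1],
 [1, 1],
 [0, -3]]

For real matrices with standard dot products, the defining identity <Ax, y> = <x, A^* y> gives (Ax)^T y = x^T (A^*) y, i.e. x^T A^T y = x^T (A^*) y. Since this holds for all x, y, we must have A^* = A^T. Therefore
A^* =
[[2, -1],
 [1, 1],
 [0, -3]].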